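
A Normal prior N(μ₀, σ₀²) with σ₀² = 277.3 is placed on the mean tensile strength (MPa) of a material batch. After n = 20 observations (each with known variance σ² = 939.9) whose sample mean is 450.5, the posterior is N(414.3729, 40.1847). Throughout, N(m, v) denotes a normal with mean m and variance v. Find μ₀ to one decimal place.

μ₀ = 201.2

With known observation variance, the Normal–Normal posterior has precision τ_n = τ₀ + n/σ² and mean μ_n = (τ₀μ₀ + (n/σ²)x̄)/τ_n.
Here τ₀ = 1/277.3 = 0.003606 and τ_data = 20/939.9 = 0.021279, so τ_n = 0.024885.
Rearranging for μ₀: μ₀ = (μ_n·τ_n − τ_data·x̄)/τ₀ = (414.3729·0.024885 − 0.021279·450.5) / 0.003606 = 0.725480/0.003606 ≈ 201.2.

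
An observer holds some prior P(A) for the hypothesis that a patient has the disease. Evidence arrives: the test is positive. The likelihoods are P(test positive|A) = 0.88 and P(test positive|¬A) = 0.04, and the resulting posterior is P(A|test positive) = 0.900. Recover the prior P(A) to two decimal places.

P(A) = 0.29

In odds form, posterior odds = prior odds × likelihood ratio, so prior odds = posterior odds ÷ LR.
Posterior odds = 0.900/(1−0.900) = 9.0000. LR = 0.88/0.04 = 22.0000.
Prior odds = 9.0000/22.0000 = 0.4091, so P(A) = 0.4091/(1+0.4091) ≈ 0.29.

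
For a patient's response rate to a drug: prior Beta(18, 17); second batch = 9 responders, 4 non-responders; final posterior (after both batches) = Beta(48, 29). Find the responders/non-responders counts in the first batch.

21 responders and 8 non-responders

Sequential conjugate updates are equivalent to a single update on the pooled data, so total successes = posterior α − prior α and total failures = posterior β − prior β.
Total across both batches: 48−18=30 responders, 29−17=12 non-responders.
Subtract the second batch: 30−9=21 responders and 12−4=8 non-responders.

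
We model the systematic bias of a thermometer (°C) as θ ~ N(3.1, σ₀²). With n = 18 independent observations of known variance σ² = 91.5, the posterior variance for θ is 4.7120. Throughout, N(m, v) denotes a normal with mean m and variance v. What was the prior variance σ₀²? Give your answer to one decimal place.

Posterior precision equals prior precision plus data precision: 1/σ_n² = 1/σ₀² + n/σ².
So 1/σ₀² = 1/4.7120 − 18/91.5 = 0.212224 − 0.196721 = 0.015503.
Hence σ₀² = 1/0.015503 ≈ 64.5.

σ₀² = 64.5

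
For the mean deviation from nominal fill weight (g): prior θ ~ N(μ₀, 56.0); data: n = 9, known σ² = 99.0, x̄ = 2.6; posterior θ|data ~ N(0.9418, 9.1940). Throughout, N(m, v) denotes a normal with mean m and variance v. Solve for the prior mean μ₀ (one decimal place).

μ₀ = -7.5

The posterior mean is a precision-weighted average: μ_n = (τ₀μ₀ + τ_data·x̄)/(τ₀+τ_data), with τ₀=1/σ₀² and τ_data=n/σ².
Here τ₀ = 1/56.0 = 0.017857 and τ_data = 9/99.0 = 0.090909, so τ_n = 0.108766.
Rearranging for μ₀: μ₀ = (μ_n·τ_n − τ_data·x̄)/τ₀ = (0.9418·0.108766 − 0.090909·2.6) / 0.017857 = -0.133928/0.017857 ≈ -7.5.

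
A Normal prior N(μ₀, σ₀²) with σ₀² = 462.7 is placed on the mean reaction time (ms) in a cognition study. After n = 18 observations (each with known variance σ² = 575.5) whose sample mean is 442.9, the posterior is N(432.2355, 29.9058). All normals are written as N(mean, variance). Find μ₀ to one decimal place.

The posterior mean is a precision-weighted average: μ_n = (τ₀μ₀ + τ_data·x̄)/(τ₀+τ_data), with τ₀=1/σ₀² and τ_data=n/σ².
Here τ₀ = 1/462.7 = 0.002161 and τ_data = 18/575.5 = 0.031277, so τ_n = 0.033438.
Rearranging for μ₀: μ₀ = (μ_n·τ_n − τ_data·x̄)/τ₀ = (432.2355·0.033438 − 0.031277·442.9) / 0.002161 = 0.600507/0.002161 ≈ 277.9.

μ₀ = 277.9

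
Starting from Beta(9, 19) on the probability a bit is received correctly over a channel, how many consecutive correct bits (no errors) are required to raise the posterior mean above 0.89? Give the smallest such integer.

k = 145

After k correct bits and 0 errors the posterior is Beta(9+k, 19), with mean (9+k)/(9+19+k).
Set (9+k)/(28+k) > 0.89 and solve: k > (0.89·28 − 9)/(1 − 0.89) = 144.727.
The smallest integer exceeding 144.727 is 145.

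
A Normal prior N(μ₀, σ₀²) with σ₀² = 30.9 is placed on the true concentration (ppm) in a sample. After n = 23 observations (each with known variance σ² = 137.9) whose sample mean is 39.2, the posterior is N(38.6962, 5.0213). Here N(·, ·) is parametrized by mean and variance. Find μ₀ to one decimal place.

With known observation variance, the Normal–Normal posterior has precision τ_n = τ₀ + n/σ² and mean μ_n = (τ₀μ₀ + (n/σ²)x̄)/τ_n.
Here τ₀ = 1/30.9 = 0.032362 and τ_data = 23/137.9 = 0.166788, so τ_n = 0.199150.
Rearranging for μ₀: μ₀ = (μ_n·τ_n − τ_data·x̄)/τ₀ = (38.6962·0.199150 − 0.166788·39.2) / 0.032362 = 1.168259/0.032362 ≈ 36.1.

μ₀ = 36.1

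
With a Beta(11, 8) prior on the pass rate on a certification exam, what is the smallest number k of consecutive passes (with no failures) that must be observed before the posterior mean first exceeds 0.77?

After k passes and 0 failures the posterior is Beta(11+k, 8), with mean (11+k)/(11+8+k).
Set (11+k)/(19+k) > 0.77 and solve: k > (0.77·19 − 11)/(1 − 0.77) = 15.783.
The smallest integer exceeding 15.783 is 16.

k = 16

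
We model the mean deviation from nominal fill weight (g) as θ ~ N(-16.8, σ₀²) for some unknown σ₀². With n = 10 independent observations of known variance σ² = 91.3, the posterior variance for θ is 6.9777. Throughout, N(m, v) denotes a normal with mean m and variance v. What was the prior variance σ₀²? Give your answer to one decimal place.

σ₀² = 29.6

Posterior precision equals prior precision plus data precision: 1/σ_n² = 1/σ₀² + n/σ².
So 1/σ₀² = 1/6.9777 − 10/91.3 = 0.143314 − 0.109529 = 0.033785.
Hence σ₀² = 1/0.033785 ≈ 29.6.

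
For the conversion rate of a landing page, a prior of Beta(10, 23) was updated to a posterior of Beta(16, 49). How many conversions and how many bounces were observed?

Beta is conjugate to the binomial likelihood: posterior = Beta(α+s, β+f).
So s = 16 − 10 = 6 and f = 49 − 23 = 26.

6 conversions and 26 bounces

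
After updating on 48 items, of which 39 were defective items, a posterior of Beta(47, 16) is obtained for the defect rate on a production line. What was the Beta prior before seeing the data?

Beta is conjugate to the binomial likelihood: posterior = Beta(a+s, b+f).
Subtract the data counts: 47−39=8, 16−9=7.

Beta(8, 7)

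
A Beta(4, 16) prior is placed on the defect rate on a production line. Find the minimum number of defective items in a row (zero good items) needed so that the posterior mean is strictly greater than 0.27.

k = 2

After k defective items and 0 good items the posterior is Beta(4+k, 16), with mean (4+k)/(4+16+k).
Set (4+k)/(20+k) > 0.27 and solve: k > (0.27·20 − 4)/(1 − 0.27) = 1.918.
The smallest integer exceeding 1.918 is 2, and checking k=2: (6)/(22) = 0.2727 > 0.27.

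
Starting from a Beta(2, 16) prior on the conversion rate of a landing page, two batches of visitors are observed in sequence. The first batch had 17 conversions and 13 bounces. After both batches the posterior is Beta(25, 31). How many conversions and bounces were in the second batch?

Sequential conjugate updates are equivalent to a single update on the pooled data, so total successes = posterior α − prior α and total failures = posterior β − prior β.
Total across both batches: 25−2=23 conversions, 31−16=15 bounces.
Subtract the first batch: 23−17=6 conversions and 15−13=2 bounces.

6 conversions and 2 bounces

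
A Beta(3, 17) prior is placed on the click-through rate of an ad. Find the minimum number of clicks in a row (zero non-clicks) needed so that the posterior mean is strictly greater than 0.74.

k = 46

After k clicks and 0 non-clicks the posterior is Beta(3+k, 17), with mean (3+k)/(3+17+k).
Set (3+k)/(20+k) > 0.74 and solve: k > (0.74·20 − 3)/(1 − 0.74) = 45.385.
The smallest integer exceeding 45.385 is 46.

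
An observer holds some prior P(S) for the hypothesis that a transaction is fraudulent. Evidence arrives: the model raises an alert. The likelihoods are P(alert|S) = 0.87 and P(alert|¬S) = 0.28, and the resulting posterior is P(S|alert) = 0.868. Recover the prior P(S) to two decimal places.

P(S) = 0.68

Bayes' rule in odds form gives O(S|E) = O(S)·[P(E|S)/P(E|¬S)], hence O(S) = O(S|E)/LR.
Posterior odds = 0.868/(1−0.868) = 6.5758. LR = 0.87/0.28 = 3.1071.
Prior odds = 6.5758/3.1071 = 2.1164, so P(S) = 2.1164/(1+2.1164) ≈ 0.68.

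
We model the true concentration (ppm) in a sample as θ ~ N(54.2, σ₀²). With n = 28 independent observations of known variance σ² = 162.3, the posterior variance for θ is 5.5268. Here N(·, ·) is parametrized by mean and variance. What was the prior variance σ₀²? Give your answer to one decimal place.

σ₀² = 118.8

Posterior precision equals prior precision plus data precision: 1/σ_n² = 1/σ₀² + n/σ².
So 1/σ₀² = 1/5.5268 − 28/162.3 = 0.180937 − 0.172520 = 0.008417.
Hence σ₀² = 1/0.008417 ≈ 118.8.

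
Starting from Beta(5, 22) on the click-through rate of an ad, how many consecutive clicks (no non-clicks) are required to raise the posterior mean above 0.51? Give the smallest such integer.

k = 18

After k clicks and 0 non-clicks the posterior is Beta(5+k, 22), with mean (5+k)/(5+22+k).
Set (5+k)/(27+k) > 0.51 and solve: k > (0.51·27 − 5)/(1 − 0.51) = 17.898.
The smallest integer exceeding 17.898 is 18, and checking k=18: (23)/(45) = 0.5111 > 0.51.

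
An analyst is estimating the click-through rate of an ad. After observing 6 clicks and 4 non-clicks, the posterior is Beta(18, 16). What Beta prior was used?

Under Beta–binomial conjugacy the posterior parameters are (a+s, b+f).
Subtract the data counts: 18−6=12, 16−4=12.

Beta(12, 12)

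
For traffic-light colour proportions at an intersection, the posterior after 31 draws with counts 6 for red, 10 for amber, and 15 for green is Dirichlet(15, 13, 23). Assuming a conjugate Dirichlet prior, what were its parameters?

For a Dirichlet(α) prior with multinomial counts c, the posterior is Dirichlet(α + c) componentwise.
Subtract each count from the matching posterior parameter: 15−6=9, 13−10=3, 23−15=8.

Dirichlet(9, 3, 8)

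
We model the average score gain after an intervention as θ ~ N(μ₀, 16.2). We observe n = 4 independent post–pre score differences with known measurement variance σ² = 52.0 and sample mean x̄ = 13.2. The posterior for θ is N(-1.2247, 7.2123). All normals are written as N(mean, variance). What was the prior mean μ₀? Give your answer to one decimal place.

With known observation variance, the Normal–Normal posterior has precision τ_n = τ₀ + n/σ² and mean μ_n = (τ₀μ₀ + (n/σ²)x̄)/τ_n.
Here τ₀ = 1/16.2 = 0.061728 and τ_data = 4/52.0 = 0.076923, so τ_n = 0.138651.
Rearranging for μ₀: μ₀ = (μ_n·τ_n − τ_data·x̄)/τ₀ = (-1.2247·0.138651 − 0.076923·13.2) / 0.061728 = -1.185189/0.061728 ≈ -19.2.

μ₀ = -19.2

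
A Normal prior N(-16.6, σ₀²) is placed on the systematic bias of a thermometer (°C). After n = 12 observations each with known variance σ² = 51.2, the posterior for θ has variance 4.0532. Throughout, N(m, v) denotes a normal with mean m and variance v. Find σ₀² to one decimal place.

σ₀² = 81.0

For the Normal–Normal model with known σ², precisions add: τ_n = τ₀ + n/σ².
So 1/σ₀² = 1/4.0532 − 12/51.2 = 0.246719 − 0.234375 = 0.012344.
Hence σ₀² = 1/0.012344 ≈ 81.0.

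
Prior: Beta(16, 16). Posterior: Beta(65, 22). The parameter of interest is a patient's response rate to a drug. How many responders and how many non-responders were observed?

Under Beta–binomial conjugacy the posterior parameters are (a+s, b+f).
So s = 65 − 16 = 49 and f = 22 − 16 = 6.

49 responders and 6 non-responders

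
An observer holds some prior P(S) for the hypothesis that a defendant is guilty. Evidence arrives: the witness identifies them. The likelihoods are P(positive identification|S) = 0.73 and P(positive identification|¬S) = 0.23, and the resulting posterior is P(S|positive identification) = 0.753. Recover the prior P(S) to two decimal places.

Bayes' rule in odds form gives O(S|E) = O(S)·[P(E|S)/P(E|¬S)], hence O(S) = O(S|E)/LR.
Posterior odds = 0.753/(1−0.753) = 3.0486. LR = 0.73/0.23 = 3.1739.
Prior odds = 3.0486/3.1739 = 0.9605, so P(S) = 0.9605/(1+0.9605) ≈ 0.49.

P(S) = 0.49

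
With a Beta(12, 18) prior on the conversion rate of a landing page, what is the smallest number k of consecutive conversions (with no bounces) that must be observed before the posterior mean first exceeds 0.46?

k = 4

After k conversions and 0 bounces the posterior is Beta(12+k, 18), with mean (12+k)/(12+18+k).
Set (12+k)/(30+k) > 0.46 and solve: k > (0.46·30 − 12)/(1 − 0.46) = 3.333.
The smallest integer exceeding 3.333 is 4, and checking k=4: (16)/(34) = 0.4706 > 0.46.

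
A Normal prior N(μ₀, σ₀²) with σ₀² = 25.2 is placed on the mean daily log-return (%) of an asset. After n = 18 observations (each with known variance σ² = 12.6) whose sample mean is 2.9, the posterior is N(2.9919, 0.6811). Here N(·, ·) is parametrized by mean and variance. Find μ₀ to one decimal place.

μ₀ = 6.3

With known observation variance, the Normal–Normal posterior has precision τ_n = τ₀ + n/σ² and mean μ_n = (τ₀μ₀ + (n/σ²)x̄)/τ_n.
Here τ₀ = 1/25.2 = 0.039683 and τ_data = 18/12.6 = 1.428571, so τ_n = 1.468254.
Rearranging for μ₀: μ₀ = (μ_n·τ_n − τ_data·x̄)/τ₀ = (2.9919·1.468254 − 1.428571·2.9) / 0.039683 = 0.250013/0.039683 ≈ 6.3.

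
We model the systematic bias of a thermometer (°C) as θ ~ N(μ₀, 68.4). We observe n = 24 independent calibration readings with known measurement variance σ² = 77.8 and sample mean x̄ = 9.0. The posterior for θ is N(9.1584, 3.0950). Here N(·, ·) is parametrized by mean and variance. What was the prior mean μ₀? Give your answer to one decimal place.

With known observation variance, the Normal–Normal posterior has precision τ_n = τ₀ + n/σ² and mean μ_n = (τ₀μ₀ + (n/σ²)x̄)/τ_n.
Here τ₀ = 1/68.4 = 0.014620 and τ_data = 24/77.8 = 0.308483, so τ_n = 0.323103.
Rearranging for μ₀: μ₀ = (μ_n·τ_n − τ_data·x̄)/τ₀ = (9.1584·0.323103 − 0.308483·9.0) / 0.014620 = 0.182760/0.014620 ≈ 12.5.

μ₀ = 12.5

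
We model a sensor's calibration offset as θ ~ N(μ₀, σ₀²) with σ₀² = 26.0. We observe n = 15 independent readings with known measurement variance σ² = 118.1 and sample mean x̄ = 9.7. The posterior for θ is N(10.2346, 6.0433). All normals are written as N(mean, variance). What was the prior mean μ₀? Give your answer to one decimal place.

With known observation variance, the Normal–Normal posterior has precision τ_n = τ₀ + n/σ² and mean μ_n = (τ₀μ₀ + (n/σ²)x̄)/τ_n.
Here τ₀ = 1/26.0 = 0.038462 and τ_data = 15/118.1 = 0.127011, so τ_n = 0.165473.
Rearranging for μ₀: μ₀ = (μ_n·τ_n − τ_data·x̄)/τ₀ = (10.2346·0.165473 − 0.127011·9.7) / 0.038462 = 0.461543/0.038462 ≈ 12.0.

μ₀ = 12.0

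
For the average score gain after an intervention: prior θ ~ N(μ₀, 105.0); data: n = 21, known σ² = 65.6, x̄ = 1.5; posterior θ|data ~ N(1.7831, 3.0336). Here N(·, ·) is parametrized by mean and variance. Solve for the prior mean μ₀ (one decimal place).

μ₀ = 11.3

The posterior mean is a precision-weighted average: μ_n = (τ₀μ₀ + τ_data·x̄)/(τ₀+τ_data), with τ₀=1/σ₀² and τ_data=n/σ².
Here τ₀ = 1/105.0 = 0.009524 and τ_data = 21/65.6 = 0.320122, so τ_n = 0.329646.
Rearranging for μ₀: μ₀ = (μ_n·τ_n − τ_data·x̄)/τ₀ = (1.7831·0.329646 − 0.320122·1.5) / 0.009524 = 0.107609/0.009524 ≈ 11.3.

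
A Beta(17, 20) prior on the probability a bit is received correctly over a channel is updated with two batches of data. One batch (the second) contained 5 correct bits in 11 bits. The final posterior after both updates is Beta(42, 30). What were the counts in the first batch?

Sequential conjugate updates are equivalent to a single update on the pooled data, so total successes = posterior α − prior α and total failures = posterior β − prior β.
Total across both batches: 42−17=25 correct bits, 30−20=10 errors.
Subtract the second batch: 25−5=20 correct bits and 10−6=4 errors.

20 correct bits and 4 errors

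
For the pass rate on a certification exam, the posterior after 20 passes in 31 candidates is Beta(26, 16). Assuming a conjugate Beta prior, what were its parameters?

Beta(6, 5)

Beta is conjugate to the binomial likelihood: posterior = Beta(α+s, β+f).
Subtract the data counts: 26−20=6, 16−11=5.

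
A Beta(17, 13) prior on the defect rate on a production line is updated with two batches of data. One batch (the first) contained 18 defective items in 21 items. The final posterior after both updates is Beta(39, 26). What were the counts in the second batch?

4 defective items and 10 good items

Sequential conjugate updates are equivalent to a single update on the pooled data, so total successes = posterior α − prior α and total failures = posterior β − prior β.
Total across both batches: 39−17=22 defective items, 26−13=13 good items.
Subtract the first batch: 22−18=4 defective items and 13−3=10 good items.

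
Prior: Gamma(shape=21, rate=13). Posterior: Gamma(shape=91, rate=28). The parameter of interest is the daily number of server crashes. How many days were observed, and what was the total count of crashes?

n = 15 days with total 70 crashes

A Gamma(α, β) prior (rate parametrization) on a Poisson rate with n observations summing to S gives posterior Gamma(α+S, β+n).
Matching: Σxᵢ = 91 − 21 = 70 and n = 28 − 13 = 15.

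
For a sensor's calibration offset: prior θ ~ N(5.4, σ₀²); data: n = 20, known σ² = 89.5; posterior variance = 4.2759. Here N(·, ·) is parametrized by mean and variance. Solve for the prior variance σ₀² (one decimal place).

For the Normal–Normal model with known σ², precisions add: τ_n = τ₀ + n/σ².
So 1/σ₀² = 1/4.2759 − 20/89.5 = 0.233869 − 0.223464 = 0.010405.
Hence σ₀² = 1/0.010405 ≈ 96.1.

σ₀² = 96.1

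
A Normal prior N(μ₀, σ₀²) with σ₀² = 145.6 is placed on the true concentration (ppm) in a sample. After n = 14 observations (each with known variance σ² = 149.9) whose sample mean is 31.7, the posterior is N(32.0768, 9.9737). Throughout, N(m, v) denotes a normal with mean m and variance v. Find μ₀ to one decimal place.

The posterior mean is a precision-weighted average: μ_n = (τ₀μ₀ + τ_data·x̄)/(τ₀+τ_data), with τ₀=1/σ₀² and τ_data=n/σ².
Here τ₀ = 1/145.6 = 0.006868 and τ_data = 14/149.9 = 0.093396, so τ_n = 0.100264.
Rearranging for μ₀: μ₀ = (μ_n·τ_n − τ_data·x̄)/τ₀ = (32.0768·0.100264 − 0.093396·31.7) / 0.006868 = 0.255495/0.006868 ≈ 37.2.

μ₀ = 37.2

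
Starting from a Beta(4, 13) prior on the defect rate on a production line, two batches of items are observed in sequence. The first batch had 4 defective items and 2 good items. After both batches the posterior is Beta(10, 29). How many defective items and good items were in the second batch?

Because Beta–binomial updating is additive in the counts, the combined data contributed (α_post−α_prior, β_post−β_prior) successes and failures.
Total across both batches: 10−4=6 defective items, 29−13=16 good items.
Subtract the first batch: 6−4=2 defective items and 16−2=14 good items.

2 defective items and 14 good items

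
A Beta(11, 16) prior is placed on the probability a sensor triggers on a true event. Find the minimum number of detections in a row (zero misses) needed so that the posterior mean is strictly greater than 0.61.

k = 15

After k detections and 0 misses the posterior is Beta(11+k, 16), with mean (11+k)/(11+16+k).
Set (11+k)/(27+k) > 0.61 and solve: k > (0.61·27 − 11)/(1 − 0.61) = 14.026.
The smallest integer exceeding 14.026 is 15, and checking k=15: (26)/(42) = 0.6190 > 0.61.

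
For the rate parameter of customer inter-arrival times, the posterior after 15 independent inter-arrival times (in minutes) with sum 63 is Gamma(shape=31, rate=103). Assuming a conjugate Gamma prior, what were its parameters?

Gamma(shape=16, rate=40)

Gamma–exponential conjugacy: posterior shape = α + n, posterior rate = β + Σtᵢ.
So α = 31 − 15 = 16 and β = 103 − 63 = 40.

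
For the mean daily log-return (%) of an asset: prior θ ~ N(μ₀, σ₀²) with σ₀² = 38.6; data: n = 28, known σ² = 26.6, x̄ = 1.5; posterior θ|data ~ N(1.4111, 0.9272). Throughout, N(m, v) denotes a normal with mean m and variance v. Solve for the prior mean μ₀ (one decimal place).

With known observation variance, the Normal–Normal posterior has precision τ_n = τ₀ + n/σ² and mean μ_n = (τ₀μ₀ + (n/σ²)x̄)/τ_n.
Here τ₀ = 1/38.6 = 0.025907 and τ_data = 28/26.6 = 1.052632, so τ_n = 1.078539.
Rearranging for μ₀: μ₀ = (μ_n·τ_n − τ_data·x̄)/τ₀ = (1.4111·1.078539 − 1.052632·1.5) / 0.025907 = -0.057022/0.025907 ≈ -2.2.

μ₀ = -2.2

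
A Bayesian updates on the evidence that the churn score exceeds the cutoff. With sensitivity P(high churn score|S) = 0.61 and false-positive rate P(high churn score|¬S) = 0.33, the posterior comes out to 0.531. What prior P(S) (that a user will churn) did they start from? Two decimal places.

P(S) = 0.38

In odds form, posterior odds = prior odds × likelihood ratio, so prior odds = posterior odds ÷ LR.
Posterior odds = 0.531/(1−0.531) = 1.1322. LR = 0.61/0.33 = 1.8485.
Prior odds = 1.1322/1.8485 = 0.6125, so P(S) = 0.6125/(1+0.6125) ≈ 0.38.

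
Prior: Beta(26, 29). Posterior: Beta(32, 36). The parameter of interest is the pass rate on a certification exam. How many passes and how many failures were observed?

6 passes and 7 failures

A Beta(α, β) prior with s successes and f failures in binomial data gives a Beta(α+s, β+f) posterior.
Match parameters: s=32−26=6, f=36−29=7.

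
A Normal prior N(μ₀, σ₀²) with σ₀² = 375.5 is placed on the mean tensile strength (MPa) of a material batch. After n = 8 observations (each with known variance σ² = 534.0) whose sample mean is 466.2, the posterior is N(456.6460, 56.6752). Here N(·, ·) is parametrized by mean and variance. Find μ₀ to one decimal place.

μ₀ = 402.9

With known observation variance, the Normal–Normal posterior has precision τ_n = τ₀ + n/σ² and mean μ_n = (τ₀μ₀ + (n/σ²)x̄)/τ_n.
Here τ₀ = 1/375.5 = 0.002663 and τ_data = 8/534.0 = 0.014981, so τ_n = 0.017644.
Rearranging for μ₀: μ₀ = (μ_n·τ_n − τ_data·x̄)/τ₀ = (456.6460·0.017644 − 0.014981·466.2) / 0.002663 = 1.072920/0.002663 ≈ 402.9.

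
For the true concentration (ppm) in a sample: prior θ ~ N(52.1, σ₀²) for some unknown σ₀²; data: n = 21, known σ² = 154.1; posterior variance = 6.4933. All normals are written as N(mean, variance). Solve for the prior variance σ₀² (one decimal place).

Posterior precision equals prior precision plus data precision: 1/σ_n² = 1/σ₀² + n/σ².
So 1/σ₀² = 1/6.4933 − 21/154.1 = 0.154005 − 0.136275 = 0.017730.
Hence σ₀² = 1/0.017730 ≈ 56.4.

σ₀² = 56.4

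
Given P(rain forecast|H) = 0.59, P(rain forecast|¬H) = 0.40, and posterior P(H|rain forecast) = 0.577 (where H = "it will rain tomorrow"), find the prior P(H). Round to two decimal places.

Bayes' rule in odds form gives O(H|E) = O(H)·[P(E|H)/P(E|¬H)], hence O(H) = O(H|E)/LR.
Posterior odds = 0.577/(1−0.577) = 1.3641. LR = 0.59/0.40 = 1.4750.
Prior odds = 1.3641/1.4750 = 0.9248, so P(H) = 0.9248/(1+0.9248) ≈ 0.48.

P(H) = 0.48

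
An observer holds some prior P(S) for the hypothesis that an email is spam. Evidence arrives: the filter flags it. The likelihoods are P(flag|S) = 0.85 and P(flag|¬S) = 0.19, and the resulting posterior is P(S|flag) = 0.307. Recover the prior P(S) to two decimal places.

P(S) = 0.09

In odds form, posterior odds = prior odds × likelihood ratio, so prior odds = posterior odds ÷ LR.
Posterior odds = 0.307/(1−0.307) = 0.4430. LR = 0.85/0.19 = 4.4737.
Prior odds = 0.4430/4.4737 = 0.0990, so P(S) = 0.0990/(1+0.0990) ≈ 0.09.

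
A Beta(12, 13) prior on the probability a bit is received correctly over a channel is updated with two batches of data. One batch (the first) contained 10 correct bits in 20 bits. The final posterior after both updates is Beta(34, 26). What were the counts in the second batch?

Because Beta–binomial updating is additive in the counts, the combined data contributed (α_post−α_prior, β_post−β_prior) successes and failures.
Total across both batches: 34−12=22 correct bits, 26−13=13 errors.
Subtract the first batch: 22−10=12 correct bits and 13−10=3 errors.

12 correct bits and 3 errors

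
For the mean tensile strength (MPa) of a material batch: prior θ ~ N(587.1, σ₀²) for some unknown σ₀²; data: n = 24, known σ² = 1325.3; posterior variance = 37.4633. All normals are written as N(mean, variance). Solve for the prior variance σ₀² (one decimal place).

σ₀² = 116.5

For the Normal–Normal model with known σ², precisions add: τ_n = τ₀ + n/σ².
So 1/σ₀² = 1/37.4633 − 24/1325.3 = 0.026693 − 0.018109 = 0.008584.
Hence σ₀² = 1/0.008584 ≈ 116.5.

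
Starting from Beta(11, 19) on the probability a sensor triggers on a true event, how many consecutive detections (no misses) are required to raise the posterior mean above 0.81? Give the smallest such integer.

k = 71

After k detections and 0 misses the posterior is Beta(11+k, 19), with mean (11+k)/(11+19+k).
Set (11+k)/(30+k) > 0.81 and solve: k > (0.81·30 − 11)/(1 − 0.81) = 70.000.
The smallest integer exceeding 70.000 is 71, and checking k=71: (82)/(101) = 0.8119 > 0.81.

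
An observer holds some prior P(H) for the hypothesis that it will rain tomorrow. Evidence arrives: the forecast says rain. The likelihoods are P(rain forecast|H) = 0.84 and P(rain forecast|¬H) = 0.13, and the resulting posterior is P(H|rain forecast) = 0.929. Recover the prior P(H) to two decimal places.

P(H) = 0.67

In odds form, posterior odds = prior odds × likelihood ratio, so prior odds = posterior odds ÷ LR.
Posterior odds = 0.929/(1−0.929) = 13.0845. LR = 0.84/0.13 = 6.4615.
Prior odds = 13.0845/6.4615 = 2.0250, so P(H) = 2.0250/(1+2.0250) ≈ 0.67.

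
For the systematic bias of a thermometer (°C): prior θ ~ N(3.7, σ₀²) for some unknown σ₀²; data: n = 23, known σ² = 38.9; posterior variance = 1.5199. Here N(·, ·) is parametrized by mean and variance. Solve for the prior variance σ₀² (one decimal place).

σ₀² = 15.0

For the Normal–Normal model with known σ², precisions add: τ_n = τ₀ + n/σ².
So 1/σ₀² = 1/1.5199 − 23/38.9 = 0.657938 − 0.591260 = 0.066678.
Hence σ₀² = 1/0.066678 ≈ 15.0.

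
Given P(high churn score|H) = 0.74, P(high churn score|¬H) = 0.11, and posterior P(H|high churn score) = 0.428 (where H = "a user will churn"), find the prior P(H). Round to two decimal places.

Bayes' rule in odds form gives O(H|E) = O(H)·[P(E|H)/P(E|¬H)], hence O(H) = O(H|E)/LR.
Posterior odds = 0.428/(1−0.428) = 0.7483. LR = 0.74/0.11 = 6.7273.
Prior odds = 0.7483/6.7273 = 0.1112, so P(H) = 0.1112/(1+0.1112) ≈ 0.10.

P(H) = 0.10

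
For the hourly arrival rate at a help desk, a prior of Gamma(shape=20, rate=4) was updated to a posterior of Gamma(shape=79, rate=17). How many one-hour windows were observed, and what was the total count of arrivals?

Gamma–Poisson conjugacy: posterior shape = α + Σxᵢ, posterior rate = β + n.
Matching: Σxᵢ = 79 − 20 = 59 and n = 17 − 4 = 13.

n = 13 one-hour windows with total 59 arrivals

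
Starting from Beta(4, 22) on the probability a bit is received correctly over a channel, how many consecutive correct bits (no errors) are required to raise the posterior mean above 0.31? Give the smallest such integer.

k = 6

After k correct bits and 0 errors the posterior is Beta(4+k, 22), with mean (4+k)/(4+22+k).
Set (4+k)/(26+k) > 0.31 and solve: k > (0.31·26 − 4)/(1 − 0.31) = 5.884.
The smallest integer exceeding 5.884 is 6.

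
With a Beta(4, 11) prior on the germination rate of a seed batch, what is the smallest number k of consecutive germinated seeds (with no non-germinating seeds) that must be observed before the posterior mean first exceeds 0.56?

After k germinated seeds and 0 non-germinating seeds the posterior is Beta(4+k, 11), with mean (4+k)/(4+11+k).
Set (4+k)/(15+k) > 0.56 and solve: k > (0.56·15 − 4)/(1 − 0.56) = 10.000.
The smallest integer exceeding 10.000 is 11, and checking k=11: (15)/(26) = 0.5769 > 0.56.

k = 11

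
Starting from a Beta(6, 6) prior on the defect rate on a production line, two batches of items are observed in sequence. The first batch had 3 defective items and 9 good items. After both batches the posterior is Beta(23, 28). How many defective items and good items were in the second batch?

14 defective items and 13 good items

Because Beta–binomial updating is additive in the counts, the combined data contributed (α_post−α_prior, β_post−β_prior) successes and failures.
Total across both batches: 23−6=17 defective items, 28−6=22 good items.
Subtract the first batch: 17−3=14 defective items and 22−9=13 good items.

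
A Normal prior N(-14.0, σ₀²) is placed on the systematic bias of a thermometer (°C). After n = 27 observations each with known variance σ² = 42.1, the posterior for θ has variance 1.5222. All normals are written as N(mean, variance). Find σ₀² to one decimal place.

σ₀² = 64.0

Posterior precision equals prior precision plus data precision: 1/σ_n² = 1/σ₀² + n/σ².
So 1/σ₀² = 1/1.5222 − 27/42.1 = 0.656944 − 0.641330 = 0.015614.
Hence σ₀² = 1/0.015614 ≈ 64.0.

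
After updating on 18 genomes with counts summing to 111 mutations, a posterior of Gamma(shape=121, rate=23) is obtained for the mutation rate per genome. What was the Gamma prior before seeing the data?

Gamma–Poisson conjugacy: posterior shape = α + Σxᵢ, posterior rate = β + n.
So α = 121 − 111 = 10 and β = 23 − 18 = 5.

Gamma(shape=10, rate=5)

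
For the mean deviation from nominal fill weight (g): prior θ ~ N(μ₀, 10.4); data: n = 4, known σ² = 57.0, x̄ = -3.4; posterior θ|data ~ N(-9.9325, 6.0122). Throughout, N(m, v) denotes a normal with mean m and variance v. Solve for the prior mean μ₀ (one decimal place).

μ₀ = -14.7

With known observation variance, the Normal–Normal posterior has precision τ_n = τ₀ + n/σ² and mean μ_n = (τ₀μ₀ + (n/σ²)x̄)/τ_n.
Here τ₀ = 1/10.4 = 0.096154 and τ_data = 4/57.0 = 0.070175, so τ_n = 0.166329.
Rearranging for μ₀: μ₀ = (μ_n·τ_n − τ_data·x̄)/τ₀ = (-9.9325·0.166329 − 0.070175·-3.4) / 0.096154 = -1.413468/0.096154 ≈ -14.7.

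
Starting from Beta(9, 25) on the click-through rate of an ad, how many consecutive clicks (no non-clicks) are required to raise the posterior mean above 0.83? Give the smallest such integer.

k = 114

After k clicks and 0 non-clicks the posterior is Beta(9+k, 25), with mean (9+k)/(9+25+k).
Set (9+k)/(34+k) > 0.83 and solve: k > (0.83·34 − 9)/(1 − 0.83) = 113.059.
The smallest integer exceeding 113.059 is 114.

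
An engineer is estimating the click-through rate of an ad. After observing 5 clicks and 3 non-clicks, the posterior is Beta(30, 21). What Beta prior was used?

Beta is conjugate to the binomial likelihood: posterior = Beta(a+s, b+f).
Subtract the data counts: 30−5=25, 21−3=18.

Beta(25, 18)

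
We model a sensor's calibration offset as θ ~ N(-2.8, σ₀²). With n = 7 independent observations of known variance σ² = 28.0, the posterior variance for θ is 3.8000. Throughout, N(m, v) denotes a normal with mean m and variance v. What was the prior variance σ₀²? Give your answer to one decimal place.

For the Normal–Normal model with known σ², precisions add: τ_n = τ₀ + n/σ².
So 1/σ₀² = 1/3.8000 − 7/28.0 = 0.263158 − 0.250000 = 0.013158.
Hence σ₀² = 1/0.013158 ≈ 76.0.

σ₀² = 76.0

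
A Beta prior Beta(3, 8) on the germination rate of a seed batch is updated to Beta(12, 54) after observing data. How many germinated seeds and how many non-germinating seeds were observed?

Beta is conjugate to the binomial likelihood: posterior = Beta(α+s, β+f).
So s = 12 − 3 = 9 and f = 54 − 8 = 46.

9 germinated seeds and 46 non-germinating seeds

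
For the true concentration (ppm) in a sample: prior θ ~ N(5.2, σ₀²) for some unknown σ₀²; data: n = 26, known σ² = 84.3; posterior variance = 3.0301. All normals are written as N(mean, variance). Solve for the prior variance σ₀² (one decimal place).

Posterior precision equals prior precision plus data precision: 1/σ_n² = 1/σ₀² + n/σ².
So 1/σ₀² = 1/3.0301 − 26/84.3 = 0.330022 − 0.308422 = 0.021600.
Hence σ₀² = 1/0.021600 ≈ 46.3.

σ₀² = 46.3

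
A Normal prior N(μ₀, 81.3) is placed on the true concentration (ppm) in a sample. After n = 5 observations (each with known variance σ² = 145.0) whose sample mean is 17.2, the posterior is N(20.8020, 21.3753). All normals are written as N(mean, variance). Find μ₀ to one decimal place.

μ₀ = 30.9

With known observation variance, the Normal–Normal posterior has precision τ_n = τ₀ + n/σ² and mean μ_n = (τ₀μ₀ + (n/σ²)x̄)/τ_n.
Here τ₀ = 1/81.3 = 0.012300 and τ_data = 5/145.0 = 0.034483, so τ_n = 0.046783.
Rearranging for μ₀: μ₀ = (μ_n·τ_n − τ_data·x̄)/τ₀ = (20.8020·0.046783 − 0.034483·17.2) / 0.012300 = 0.380072/0.012300 ≈ 30.9.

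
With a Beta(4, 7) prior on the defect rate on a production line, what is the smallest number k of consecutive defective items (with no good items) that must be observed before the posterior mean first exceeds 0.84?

After k defective items and 0 good items the posterior is Beta(4+k, 7), with mean (4+k)/(4+7+k).
Set (4+k)/(11+k) > 0.84 and solve: k > (0.84·11 − 4)/(1 − 0.84) = 32.750.
The smallest integer exceeding 32.750 is 33.

k = 33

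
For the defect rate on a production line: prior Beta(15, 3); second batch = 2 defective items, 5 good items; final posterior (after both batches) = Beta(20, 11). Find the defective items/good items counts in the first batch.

Because Beta–binomial updating is additive in the counts, the combined data contributed (α_post−α_prior, β_post−β_prior) successes and failures.
Total across both batches: 20−15=5 defective items, 11−3=8 good items.
Subtract the second batch: 5−2=3 defective items and 8−5=3 good items.

3 defective items and 3 good items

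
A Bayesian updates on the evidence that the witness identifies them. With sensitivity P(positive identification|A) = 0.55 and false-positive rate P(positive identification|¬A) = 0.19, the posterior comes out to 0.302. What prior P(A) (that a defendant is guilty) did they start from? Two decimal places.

P(A) = 0.13

Bayes' rule in odds form gives O(A|E) = O(A)·[P(E|A)/P(E|¬A)], hence O(A) = O(A|E)/LR.
Posterior odds = 0.302/(1−0.302) = 0.4327. LR = 0.55/0.19 = 2.8947.
Prior odds = 0.4327/2.8947 = 0.1495, so P(A) = 0.1495/(1+0.1495) ≈ 0.13.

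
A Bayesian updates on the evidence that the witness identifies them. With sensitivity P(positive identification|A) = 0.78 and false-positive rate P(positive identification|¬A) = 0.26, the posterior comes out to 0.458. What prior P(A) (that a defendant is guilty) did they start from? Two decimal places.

Bayes' rule in odds form gives O(A|E) = O(A)·[P(E|A)/P(E|¬A)], hence O(A) = O(A|E)/LR.
Posterior odds = 0.458/(1−0.458) = 0.8450. LR = 0.78/0.26 = 3.0000.
Prior odds = 0.8450/3.0000 = 0.2817, so P(A) = 0.2817/(1+0.2817) ≈ 0.22.

P(A) = 0.22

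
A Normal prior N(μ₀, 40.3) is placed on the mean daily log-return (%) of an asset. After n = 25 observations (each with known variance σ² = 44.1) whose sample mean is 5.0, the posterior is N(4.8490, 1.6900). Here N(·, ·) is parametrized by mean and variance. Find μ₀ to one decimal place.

μ₀ = 1.4

With known observation variance, the Normal–Normal posterior has precision τ_n = τ₀ + n/σ² and mean μ_n = (τ₀μ₀ + (n/σ²)x̄)/τ_n.
Here τ₀ = 1/40.3 = 0.024814 and τ_data = 25/44.1 = 0.566893, so τ_n = 0.591707.
Rearranging for μ₀: μ₀ = (μ_n·τ_n − τ_data·x̄)/τ₀ = (4.8490·0.591707 − 0.566893·5.0) / 0.024814 = 0.034722/0.024814 ≈ 1.4.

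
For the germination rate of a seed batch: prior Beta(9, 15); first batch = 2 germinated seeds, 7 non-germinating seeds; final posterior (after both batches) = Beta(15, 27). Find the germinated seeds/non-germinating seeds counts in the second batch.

4 germinated seeds and 5 non-germinating seeds

Because Beta–binomial updating is additive in the counts, the combined data contributed (α_post−α_prior, β_post−β_prior) successes and failures.
Total across both batches: 15−9=6 germinated seeds, 27−15=12 non-germinating seeds.
Subtract the first batch: 6−2=4 germinated seeds and 12−7=5 non-germinating seeds.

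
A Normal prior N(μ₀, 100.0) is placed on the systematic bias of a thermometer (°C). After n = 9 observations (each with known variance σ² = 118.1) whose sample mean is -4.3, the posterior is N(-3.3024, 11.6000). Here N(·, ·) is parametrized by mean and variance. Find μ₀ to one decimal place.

μ₀ = 4.3

The posterior mean is a precision-weighted average: μ_n = (τ₀μ₀ + τ_data·x̄)/(τ₀+τ_data), with τ₀=1/σ₀² and τ_data=n/σ².
Here τ₀ = 1/100.0 = 0.010000 and τ_data = 9/118.1 = 0.076207, so τ_n = 0.086207.
Rearranging for μ₀: μ₀ = (μ_n·τ_n − τ_data·x̄)/τ₀ = (-3.3024·0.086207 − 0.076207·-4.3) / 0.010000 = 0.043000/0.010000 ≈ 4.3.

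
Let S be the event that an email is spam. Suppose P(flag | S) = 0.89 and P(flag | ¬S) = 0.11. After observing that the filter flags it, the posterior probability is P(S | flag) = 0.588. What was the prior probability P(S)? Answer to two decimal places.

Bayes' rule in odds form gives O(S|E) = O(S)·[P(E|S)/P(E|¬S)], hence O(S) = O(S|E)/LR.
Posterior odds = 0.588/(1−0.588) = 1.4272. LR = 0.89/0.11 = 8.0909.
Prior odds = 1.4272/8.0909 = 0.1764, so P(S) = 0.1764/(1+0.1764) ≈ 0.15.

P(S) = 0.15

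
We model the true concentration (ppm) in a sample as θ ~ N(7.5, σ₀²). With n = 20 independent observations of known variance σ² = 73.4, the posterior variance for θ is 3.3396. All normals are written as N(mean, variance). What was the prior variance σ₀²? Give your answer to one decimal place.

σ₀² = 37.1

For the Normal–Normal model with known σ², precisions add: τ_n = τ₀ + n/σ².
So 1/σ₀² = 1/3.3396 − 20/73.4 = 0.299437 − 0.272480 = 0.026957.
Hence σ₀² = 1/0.026957 ≈ 37.1.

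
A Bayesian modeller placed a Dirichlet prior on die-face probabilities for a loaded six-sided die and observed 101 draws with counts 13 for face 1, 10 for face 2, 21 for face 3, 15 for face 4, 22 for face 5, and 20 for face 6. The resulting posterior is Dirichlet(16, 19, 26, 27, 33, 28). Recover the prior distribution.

Dirichlet(3, 9, 5, 12, 11, 8)

For a Dirichlet(α) prior with multinomial counts c, the posterior is Dirichlet(α + c) componentwise.
Subtract each count from the matching posterior parameter: 16−13=3, 19−10=9, 26−21=5, 27−15=12, 33−22=11, 28−20=8.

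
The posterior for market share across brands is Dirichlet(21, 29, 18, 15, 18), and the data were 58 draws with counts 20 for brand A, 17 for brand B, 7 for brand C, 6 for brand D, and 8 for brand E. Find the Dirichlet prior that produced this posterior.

Dirichlet(1, 12, 11, 9, 10)

For a Dirichlet(α) prior with multinomial counts c, the posterior is Dirichlet(α + c) componentwise.
Subtract each count from the matching posterior parameter: 21−20=1, 29−17=12, 18−7=11, 15−6=9, 18−8=10.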